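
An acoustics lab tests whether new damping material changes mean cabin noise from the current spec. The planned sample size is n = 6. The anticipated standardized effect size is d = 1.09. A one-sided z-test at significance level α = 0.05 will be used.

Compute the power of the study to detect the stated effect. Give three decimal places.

Noncentrality parameter: δ = d·√n = 1.09 × √6 = 2.6699
One-sided α = 0.05 → critical value z_{0.05} = 1.645.
Power = P(Z > 1.645 − δ) = Φ(1.025) = 0.8473.

Power ≈ 0.847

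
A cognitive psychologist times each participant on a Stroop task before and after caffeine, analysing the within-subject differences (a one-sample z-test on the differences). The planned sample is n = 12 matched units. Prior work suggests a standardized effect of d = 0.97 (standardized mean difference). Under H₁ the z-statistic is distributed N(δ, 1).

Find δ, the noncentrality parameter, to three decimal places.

The noncentrality parameter scales effect size by the design's sample-size factor: δ = d·√n = 0.97 × √12 = 3.3602

δ ≈ 3.360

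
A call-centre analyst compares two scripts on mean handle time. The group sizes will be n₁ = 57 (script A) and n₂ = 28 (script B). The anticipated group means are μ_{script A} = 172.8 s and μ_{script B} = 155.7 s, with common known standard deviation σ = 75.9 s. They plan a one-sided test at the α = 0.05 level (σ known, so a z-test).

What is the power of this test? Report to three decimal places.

Standardized effect: d = |μ_{script A} − μ_{script B}| / σ = |172.8 − 155.7| / 75.9 = 0.2253
Noncentrality parameter: δ = d / √(1/n₁ + 1/n₂) = 0.2253 / √(1/57 + 1/28) = 0.9763
One-sided α = 0.05 → critical value z_{0.05} = 1.645.
Power = P(Z > 1.645 − δ) = Φ(-0.669) = 0.2519.

Power ≈ 0.252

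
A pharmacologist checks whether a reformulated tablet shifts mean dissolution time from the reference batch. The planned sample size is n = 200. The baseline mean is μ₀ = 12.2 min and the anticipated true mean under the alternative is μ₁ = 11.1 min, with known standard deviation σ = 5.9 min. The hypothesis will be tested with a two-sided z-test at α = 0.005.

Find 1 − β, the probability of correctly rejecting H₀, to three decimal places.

Standardized effect: d = |μ₁ − μ₀| / σ = |11.1 − 12.2| / 5.9 = 0.1864
Noncentrality parameter: δ = d·√n = 0.1864 × √200 = 2.6367
Critical value for a two-sided test at α = 0.005: z_{α/2} = 2.807.
Power = Φ(δ − 2.807) + Φ(−δ − 2.807) = Φ(-0.170) + Φ(-5.444) = 0.4324 + 0.0000 = 0.4324.

Power ≈ 0.432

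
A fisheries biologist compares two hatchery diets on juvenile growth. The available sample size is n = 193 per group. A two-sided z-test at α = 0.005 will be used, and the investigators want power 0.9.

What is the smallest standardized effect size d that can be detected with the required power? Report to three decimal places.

d ≈ 0.416

Need Φ(δ − 2.807) = 0.9, so δ = 2.807 + 1.282 = 4.089.
(Lower-tail contribution to power is negligible for δ > 0.)
δ = d·√(n/2) ⇒ d = δ/√(n/2) = 4.089/√(193/2) = 0.4162.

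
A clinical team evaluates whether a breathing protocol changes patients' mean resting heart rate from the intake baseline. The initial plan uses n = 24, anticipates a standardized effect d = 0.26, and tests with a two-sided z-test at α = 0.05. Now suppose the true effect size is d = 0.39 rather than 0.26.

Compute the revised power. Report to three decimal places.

Power ≈ 0.480

With d = 0.39: δ = d·√n = 0.39 × √24 = 1.9106. Critical value z_{0.025} = 1.960.
Revised power = Φ(δ − 1.960) + Φ(−δ − 1.960) = Φ(-0.049) + Φ(-3.871) = 0.4803 + 0.0001 = 0.4804.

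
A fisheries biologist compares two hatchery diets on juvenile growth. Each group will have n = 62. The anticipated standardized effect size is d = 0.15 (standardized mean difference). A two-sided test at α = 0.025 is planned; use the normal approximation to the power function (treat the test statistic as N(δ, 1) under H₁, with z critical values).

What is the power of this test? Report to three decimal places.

Noncentrality parameter: λ = d·√(n/2) = 0.15 × √(62/2) = 0.8352
Critical value for a two-sided test at α = 0.025: z_{α/2} = 2.241.
Power = Φ(λ − 2.241) + Φ(−λ − 2.241) = Φ(-1.406) + Φ(-3.077) = 0.0798 + 0.0010 = 0.0809.

Power ≈ 0.081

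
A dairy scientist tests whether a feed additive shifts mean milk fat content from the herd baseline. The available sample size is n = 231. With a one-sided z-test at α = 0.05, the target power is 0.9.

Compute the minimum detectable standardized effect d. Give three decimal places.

Need Φ(δ − 1.645) = 0.9, so δ = 1.645 + 1.282 = 2.926.
δ = d·√n ⇒ d = δ/√n = 2.926/√231 = 0.1925.

d ≈ 0.193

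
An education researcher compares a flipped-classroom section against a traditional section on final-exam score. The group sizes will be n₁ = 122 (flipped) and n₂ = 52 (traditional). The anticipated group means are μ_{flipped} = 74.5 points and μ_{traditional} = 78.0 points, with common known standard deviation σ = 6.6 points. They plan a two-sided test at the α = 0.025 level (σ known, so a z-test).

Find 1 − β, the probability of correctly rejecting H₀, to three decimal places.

Power ≈ 0.832

Standardized effect: d = |μ_{flipped} − μ_{traditional}| / σ = |74.5 − 78.0| / 6.6 = 0.5303
Noncentrality parameter: δ = d / √(1/n₁ + 1/n₂) = 0.5303 / √(1/122 + 1/52) = 3.2021
Two-sided α = 0.025 → critical value z_{0.0125} = 2.241.
Power = Φ(δ − 2.241) + Φ(−δ − 2.241) = Φ(0.961) + Φ(-5.443) = 0.8316 + 0.0000 = 0.8316.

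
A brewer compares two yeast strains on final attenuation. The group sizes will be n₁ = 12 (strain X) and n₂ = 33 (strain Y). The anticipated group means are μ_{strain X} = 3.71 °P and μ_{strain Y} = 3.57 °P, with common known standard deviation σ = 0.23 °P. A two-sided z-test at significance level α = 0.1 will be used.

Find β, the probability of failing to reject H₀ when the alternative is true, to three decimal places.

β ≈ 0.436

Standardized effect: d = |μ_{strain X} − μ_{strain Y}| / σ = |3.71 − 3.57| / 0.23 = 0.6087
Noncentrality parameter: δ = d / √(1/n₁ + 1/n₂) = 0.6087 / √(1/12 + 1/33) = 1.8057
Two-sided α = 0.1 → critical value z_{0.05} = 1.645.
Power = Φ(δ − 1.645) + Φ(−δ − 1.645) = Φ(0.161) + Φ(-3.451) = 0.5639 + 0.0003 = 0.5642.
Type II error: β = 1 − power = 1 − 0.5642 = 0.4358.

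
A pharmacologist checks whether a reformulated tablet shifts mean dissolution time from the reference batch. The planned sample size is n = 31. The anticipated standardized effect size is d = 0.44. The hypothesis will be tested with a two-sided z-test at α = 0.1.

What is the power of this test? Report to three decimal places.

Noncentrality parameter: δ = d·√n = 0.44 × √31 = 2.4498
Critical value for a two-sided test at α = 0.1: z_{α/2} = 1.645.
Power = Φ(δ − 1.645) + Φ(−δ − 1.645) = Φ(0.805) + Φ(-4.095) = 0.7896 + 0.0000 = 0.7896.

Power ≈ 0.790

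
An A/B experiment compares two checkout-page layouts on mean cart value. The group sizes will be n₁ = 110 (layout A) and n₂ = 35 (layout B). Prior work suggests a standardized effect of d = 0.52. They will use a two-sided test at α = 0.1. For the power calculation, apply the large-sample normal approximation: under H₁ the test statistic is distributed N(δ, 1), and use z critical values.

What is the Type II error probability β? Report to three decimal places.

Noncentrality parameter: δ = d / √(1/n₁ + 1/n₂) = 0.52 / √(1/110 + 1/35) = 2.6795
Two-sided α = 0.1 → critical value z_{0.05} = 1.645.
Power = Φ(δ − 1.645) + Φ(−δ − 1.645) = Φ(1.035) + Φ(-4.324) = 0.8496 + 0.0000 = 0.8496.
Type II error: β = 1 − power = 1 − 0.8496 = 0.1504.

β ≈ 0.150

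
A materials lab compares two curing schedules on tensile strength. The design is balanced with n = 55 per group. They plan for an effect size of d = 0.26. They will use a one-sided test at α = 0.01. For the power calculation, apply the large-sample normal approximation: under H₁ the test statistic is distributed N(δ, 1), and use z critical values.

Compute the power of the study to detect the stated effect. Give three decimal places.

Power ≈ 0.168

Noncentrality parameter: δ = d·√(n/2) = 0.26 × √(55/2) = 1.3635
One-sided α = 0.01 → critical value z_{0.01} = 2.326.
Power = P(Z > 2.326 − δ) = Φ(-0.963) = 0.1678.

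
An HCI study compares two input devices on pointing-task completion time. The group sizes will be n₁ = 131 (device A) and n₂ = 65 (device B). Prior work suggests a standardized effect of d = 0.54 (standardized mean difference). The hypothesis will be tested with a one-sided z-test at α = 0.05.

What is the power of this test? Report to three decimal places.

Power ≈ 0.972

Noncentrality parameter: δ = d / √(1/n₁ + 1/n₂) = 0.54 / √(1/131 + 1/65) = 3.5592
Critical value for a one-sided test at α = 0.05: z_α = 1.645.
Power = Φ(δ − 1.645) = Φ(1.914) = 0.9722.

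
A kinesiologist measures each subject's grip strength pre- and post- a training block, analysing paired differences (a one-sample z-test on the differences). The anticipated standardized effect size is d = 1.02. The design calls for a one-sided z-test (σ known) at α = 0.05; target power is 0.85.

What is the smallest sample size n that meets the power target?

Set Φ(δ − 1.645) = 0.85; then δ − 1.645 = Φ⁻¹(0.85) = 1.036, giving δ = 2.681.
δ = d·√n ⇒ n = (δ/d)² = (2.681 / 1.02)² = 6.91.
Rounding up, n = 7.

n = 7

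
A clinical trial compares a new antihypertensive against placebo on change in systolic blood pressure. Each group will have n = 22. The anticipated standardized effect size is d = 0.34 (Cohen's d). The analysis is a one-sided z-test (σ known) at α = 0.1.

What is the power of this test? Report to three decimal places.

Power ≈ 0.439

Noncentrality parameter: δ = d·√(n/2) = 0.34 × √(22/2) = 1.1277
One-sided α = 0.1 → critical value z_{0.1} = 1.282.
Power = P(Z > 1.282 − δ) = Φ(-0.154) = 0.4388.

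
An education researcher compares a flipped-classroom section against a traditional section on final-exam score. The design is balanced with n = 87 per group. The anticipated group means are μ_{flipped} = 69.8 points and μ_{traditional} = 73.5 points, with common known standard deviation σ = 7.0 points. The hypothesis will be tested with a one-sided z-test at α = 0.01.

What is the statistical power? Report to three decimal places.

Standardized effect: d = |μ_{flipped} − μ_{traditional}| / σ = |69.8 − 73.5| / 7.0 = 0.5286
Noncentrality parameter: δ = d·√(n/2) = 0.5286 × √(87/2) = 3.4862
Critical value for a one-sided test at α = 0.01: z_α = 2.326.
Power = P(Z > 2.326 − δ) = Φ(1.160) = 0.8769.

Power ≈ 0.877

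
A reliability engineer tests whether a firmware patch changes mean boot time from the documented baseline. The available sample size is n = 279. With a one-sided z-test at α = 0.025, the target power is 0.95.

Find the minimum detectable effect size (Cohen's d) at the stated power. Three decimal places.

d ≈ 0.216

Required noncentrality: δ = z_{0.025} + z_{0.05} = 1.960 + 1.645 = 3.605.
δ = d·√n ⇒ d = δ/√n = 3.605/√279 = 0.2158.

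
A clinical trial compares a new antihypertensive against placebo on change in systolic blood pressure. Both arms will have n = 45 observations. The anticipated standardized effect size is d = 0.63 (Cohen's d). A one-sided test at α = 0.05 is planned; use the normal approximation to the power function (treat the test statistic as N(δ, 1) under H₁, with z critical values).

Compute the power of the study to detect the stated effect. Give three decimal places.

Noncentrality parameter: δ = d·√(n/2) = 0.63 × √(45/2) = 2.9884
Critical value for a one-sided test at α = 0.05: z_α = 1.645.
Power = P(Z > 1.645 − δ) = Φ(1.343) = 0.9104.

Power ≈ 0.910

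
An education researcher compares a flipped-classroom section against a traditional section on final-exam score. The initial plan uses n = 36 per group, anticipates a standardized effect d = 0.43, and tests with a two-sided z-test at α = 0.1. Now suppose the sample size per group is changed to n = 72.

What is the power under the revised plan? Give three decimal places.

Power ≈ 0.825

With n = 72 per group: δ = d·√(n/2) = 0.43 × √(72/2) = 2.5800. Critical value z_{0.05} = 1.645.
Revised power = Φ(δ − 1.645) + Φ(−δ − 1.645) = Φ(0.935) + Φ(-4.225) = 0.8251 + 0.0000 = 0.8252.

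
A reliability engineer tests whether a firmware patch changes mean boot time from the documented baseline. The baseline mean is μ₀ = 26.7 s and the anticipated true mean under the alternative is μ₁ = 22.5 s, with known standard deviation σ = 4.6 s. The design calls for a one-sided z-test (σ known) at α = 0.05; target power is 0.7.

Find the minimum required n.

n = 6

Standardized effect: d = |μ₁ − μ₀| / σ = |22.5 − 26.7| / 4.6 = 0.9130
Set Φ(δ − 1.645) = 0.7; then δ − 1.645 = Φ⁻¹(0.7) = 0.524, giving δ = 2.169.
δ = d·√n ⇒ n = (δ/d)² = (2.169 / 0.9130)² = 5.64.
Round up to the next whole unit.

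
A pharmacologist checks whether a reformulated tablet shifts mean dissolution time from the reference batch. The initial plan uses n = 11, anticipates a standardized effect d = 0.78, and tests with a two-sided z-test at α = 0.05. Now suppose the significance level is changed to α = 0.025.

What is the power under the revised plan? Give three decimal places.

Power ≈ 0.635

δ = d·√n = 0.78 × √11 = 2.5870 (unchanged). New critical value: z_{0.0125} = 2.241.
Revised power = Φ(δ − 2.241) + Φ(−δ − 2.241) = Φ(0.346) + Φ(-4.828) = 0.6352 + 0.0000 = 0.6352.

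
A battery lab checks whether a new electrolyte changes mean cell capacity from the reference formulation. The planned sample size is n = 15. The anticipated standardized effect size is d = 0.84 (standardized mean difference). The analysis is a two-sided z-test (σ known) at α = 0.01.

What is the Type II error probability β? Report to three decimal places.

β ≈ 0.249

Noncentrality parameter: δ = d·√n = 0.84 × √15 = 3.2533
Critical value for a two-sided test at α = 0.01: z_{α/2} = 2.576.
Power = Φ(δ − 2.576) + Φ(−δ − 2.576) = Φ(0.677) + Φ(-5.829) = 0.7509 + 0.0000 = 0.7509.
Type II error: β = 1 − power = 1 − 0.7509 = 0.2491.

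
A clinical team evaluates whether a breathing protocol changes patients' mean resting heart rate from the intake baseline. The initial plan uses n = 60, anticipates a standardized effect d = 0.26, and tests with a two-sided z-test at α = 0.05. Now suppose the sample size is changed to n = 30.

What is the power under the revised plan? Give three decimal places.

Power ≈ 0.296

With n = 30: δ = d·√n = 0.26 × √30 = 1.4241. Critical value z_{0.025} = 1.960.
Revised power = Φ(δ − 1.960) + Φ(−δ − 1.960) = Φ(-0.536) + Φ(-3.384) = 0.2960 + 0.0004 = 0.2964.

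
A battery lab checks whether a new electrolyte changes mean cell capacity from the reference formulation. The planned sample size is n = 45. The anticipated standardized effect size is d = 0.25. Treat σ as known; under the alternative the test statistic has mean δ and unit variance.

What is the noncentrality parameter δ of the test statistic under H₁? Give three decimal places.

The noncentrality parameter scales effect size by the design's sample-size factor: δ = d·√n = 0.25 × √45 = 1.6771

δ ≈ 1.677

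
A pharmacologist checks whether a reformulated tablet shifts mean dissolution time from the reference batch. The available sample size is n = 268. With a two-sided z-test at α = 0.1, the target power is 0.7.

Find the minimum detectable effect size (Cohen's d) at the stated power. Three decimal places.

Required noncentrality: δ = z_{0.05} + z_{0.30} = 1.645 + 0.524 = 2.169.
(The second rejection-region term Φ(−δ − z_{α/2}) is negligible and dropped.)
δ = d·√n ⇒ d = δ/√n = 2.169/√268 = 0.1325.

d ≈ 0.133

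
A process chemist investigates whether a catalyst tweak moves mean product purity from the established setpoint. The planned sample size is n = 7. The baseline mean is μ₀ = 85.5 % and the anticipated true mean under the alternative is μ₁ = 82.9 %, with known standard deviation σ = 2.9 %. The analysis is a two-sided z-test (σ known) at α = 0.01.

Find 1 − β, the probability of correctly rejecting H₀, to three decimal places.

Power ≈ 0.419

Standardized effect: d = |μ₁ − μ₀| / σ = |82.9 − 85.5| / 2.9 = 0.8966
Noncentrality parameter: δ = d·√n = 0.8966 × √7 = 2.3721
Critical value for a two-sided test at α = 0.01: z_{α/2} = 2.576.
Power = Φ(δ − 2.576) + Φ(−δ − 2.576) = Φ(-0.204) + Φ(-4.948) = 0.4193 + 0.0000 = 0.4193.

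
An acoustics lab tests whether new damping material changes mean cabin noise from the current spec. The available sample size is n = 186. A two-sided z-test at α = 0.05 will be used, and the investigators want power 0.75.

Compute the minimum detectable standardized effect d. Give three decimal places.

d ≈ 0.193

Need Φ(δ − 1.960) = 0.75, so δ = 1.960 + 0.674 = 2.634.
(The second rejection-region term Φ(−δ − z_{α/2}) is negligible and dropped.)
δ = d·√n ⇒ d = δ/√n = 2.634/√186 = 0.1932.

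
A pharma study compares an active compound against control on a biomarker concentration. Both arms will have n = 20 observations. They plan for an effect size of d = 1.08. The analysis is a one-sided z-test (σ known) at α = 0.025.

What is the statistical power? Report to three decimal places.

Noncentrality parameter: δ = d·√(n/2) = 1.08 × √(20/2) = 3.4153
Critical value for a one-sided test at α = 0.025: z_α = 1.960.
Power = Φ(δ − 1.960) = Φ(1.455) = 0.9272.

Power ≈ 0.927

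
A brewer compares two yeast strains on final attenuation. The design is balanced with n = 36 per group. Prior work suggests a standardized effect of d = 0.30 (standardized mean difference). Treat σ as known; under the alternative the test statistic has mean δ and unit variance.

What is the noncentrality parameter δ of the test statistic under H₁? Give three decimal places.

δ = d·√(n/2) = 0.30 × √(36/2) = 1.2728

δ ≈ 1.273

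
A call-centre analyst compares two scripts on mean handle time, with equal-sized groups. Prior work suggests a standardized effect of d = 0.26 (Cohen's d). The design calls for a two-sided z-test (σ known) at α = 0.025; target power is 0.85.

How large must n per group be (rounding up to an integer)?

n = 318 per group

For power 0.85 need Φ(δ − z_{0.0125}) = 0.85, so δ = z_{0.0125} + z_{0.15} = 2.241 + 1.036 = 3.278.
(Ignoring the negligible lower-tail rejection probability gives the usual closed-form inversion.)
δ = d·√(n/2) ⇒ n = 2(δ/d)² = 2 × (3.278 / 0.26)² = 317.88.
Rounding up, n = 318 per group.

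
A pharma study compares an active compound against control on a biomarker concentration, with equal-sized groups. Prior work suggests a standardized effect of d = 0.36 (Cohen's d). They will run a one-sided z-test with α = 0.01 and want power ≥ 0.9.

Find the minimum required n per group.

For power 0.9 need Φ(δ − z_{0.01}) = 0.9, so δ = z_{0.01} + z_{0.10} = 2.326 + 1.282 = 3.608.
δ = d·√(n/2) ⇒ n = 2(δ/d)² = 2 × (3.608 / 0.36)² = 200.88.
Rounding up, n = 201 per group.

n = 201 per group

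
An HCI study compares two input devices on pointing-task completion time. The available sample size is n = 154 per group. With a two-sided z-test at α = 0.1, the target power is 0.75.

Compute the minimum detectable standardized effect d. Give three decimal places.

d ≈ 0.264

Required noncentrality: δ = z_{0.05} + z_{0.25} = 1.645 + 0.674 = 2.319.
(Lower-tail contribution to power is negligible for δ > 0.)
δ = d·√(n/2) ⇒ d = δ/√(n/2) = 2.319/√(154/2) = 0.2643.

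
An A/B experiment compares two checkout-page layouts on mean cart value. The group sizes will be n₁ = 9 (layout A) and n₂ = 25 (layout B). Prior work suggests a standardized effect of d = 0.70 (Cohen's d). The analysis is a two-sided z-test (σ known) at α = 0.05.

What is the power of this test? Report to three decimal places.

Power ≈ 0.437

Noncentrality parameter: δ = d / √(1/n₁ + 1/n₂) = 0.70 / √(1/9 + 1/25) = 1.8007
Two-sided α = 0.05 → critical value z_{0.025} = 1.960.
Power = Φ(δ − 1.960) + Φ(−δ − 1.960) = Φ(-0.159) + Φ(-3.761) = 0.4367 + 0.0001 = 0.4368.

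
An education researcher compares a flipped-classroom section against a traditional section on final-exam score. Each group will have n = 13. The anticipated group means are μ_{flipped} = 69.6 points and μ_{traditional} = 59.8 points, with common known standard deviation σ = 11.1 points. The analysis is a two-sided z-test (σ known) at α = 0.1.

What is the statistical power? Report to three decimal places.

Power ≈ 0.728

Standardized effect: d = |μ_{flipped} − μ_{traditional}| / σ = |69.6 − 59.8| / 11.1 = 0.8829
Noncentrality parameter: δ = d·√(n/2) = 0.8829 × √(13/2) = 2.2509
Two-sided α = 0.1 → critical value z_{0.05} = 1.645.
Power = Φ(δ − 1.645) + Φ(−δ − 1.645) = Φ(0.606) + Φ(-3.896) = 0.7278 + 0.0000 = 0.7278.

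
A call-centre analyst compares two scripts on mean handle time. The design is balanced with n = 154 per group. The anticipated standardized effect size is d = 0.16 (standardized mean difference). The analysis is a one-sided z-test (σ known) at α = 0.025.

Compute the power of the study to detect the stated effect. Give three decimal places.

Noncentrality parameter: δ = d·√(n/2) = 0.16 × √(154/2) = 1.4040
One-sided α = 0.025 → critical value z_{0.025} = 1.960.
Power = P(Z > 1.960 − δ) = Φ(-0.556) = 0.2891.

Power ≈ 0.289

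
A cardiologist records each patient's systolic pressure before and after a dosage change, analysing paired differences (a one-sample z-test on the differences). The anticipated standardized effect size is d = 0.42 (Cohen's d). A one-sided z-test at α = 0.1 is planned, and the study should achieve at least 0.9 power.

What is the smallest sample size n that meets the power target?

Set Φ(δ − 1.282) = 0.9; then δ − 1.282 = Φ⁻¹(0.9) = 1.282, giving δ = 2.563.
δ = d·√n ⇒ n = (δ/d)² = (2.563 / 0.42)² = 37.24.
Rounding up, n = 38.

n = 38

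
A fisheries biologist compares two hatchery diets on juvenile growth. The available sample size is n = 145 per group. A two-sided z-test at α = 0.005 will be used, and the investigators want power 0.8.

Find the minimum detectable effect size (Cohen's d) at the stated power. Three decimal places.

Required noncentrality: δ = z_{0.0025} + z_{0.20} = 2.807 + 0.842 = 3.649.
(The second rejection-region term Φ(−δ − z_{α/2}) is negligible and dropped.)
δ = d·√(n/2) ⇒ d = δ/√(n/2) = 3.649/√(145/2) = 0.4285.

d ≈ 0.429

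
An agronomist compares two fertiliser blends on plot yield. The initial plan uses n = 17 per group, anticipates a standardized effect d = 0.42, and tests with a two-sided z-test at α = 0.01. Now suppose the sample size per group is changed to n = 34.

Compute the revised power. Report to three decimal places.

With n = 34 per group: δ = d·√(n/2) = 0.42 × √(34/2) = 1.7317. Critical value z_{0.005} = 2.576.
Revised power = Φ(δ − 2.576) + Φ(−δ − 2.576) = Φ(-0.844) + Φ(-4.308) = 0.1993 + 0.0000 = 0.1993.

Power ≈ 0.199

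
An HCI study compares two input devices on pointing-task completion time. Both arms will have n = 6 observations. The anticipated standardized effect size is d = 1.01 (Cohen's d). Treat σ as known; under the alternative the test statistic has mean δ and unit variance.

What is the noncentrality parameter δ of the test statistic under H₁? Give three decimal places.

The noncentrality parameter scales effect size by the design's sample-size factor: δ = d·√(n/2) = 1.01 × √(6/2) = 1.7494

δ ≈ 1.749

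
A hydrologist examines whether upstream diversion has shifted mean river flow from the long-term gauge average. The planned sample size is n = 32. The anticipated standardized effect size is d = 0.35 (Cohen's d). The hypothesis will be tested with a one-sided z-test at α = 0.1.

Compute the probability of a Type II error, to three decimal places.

β ≈ 0.242

Noncentrality parameter: λ = d·√n = 0.35 × √32 = 1.9799
One-sided α = 0.1 → critical value z_{0.1} = 1.282.
Power = P(Z > 1.282 − λ) = Φ(0.698) = 0.7575.
Type II error: β = 1 − power = 1 − 0.7575 = 0.2425.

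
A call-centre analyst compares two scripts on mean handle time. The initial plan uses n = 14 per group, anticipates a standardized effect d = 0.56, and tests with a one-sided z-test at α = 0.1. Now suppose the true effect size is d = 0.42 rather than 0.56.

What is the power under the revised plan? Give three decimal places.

Power ≈ 0.432

With d = 0.42: δ = d·√(n/2) = 0.42 × √(14/2) = 1.1112. Critical value z_{0.1} = 1.282.
Revised power = P(Z > 1.282 − δ) = Φ(-0.170) = 0.4324.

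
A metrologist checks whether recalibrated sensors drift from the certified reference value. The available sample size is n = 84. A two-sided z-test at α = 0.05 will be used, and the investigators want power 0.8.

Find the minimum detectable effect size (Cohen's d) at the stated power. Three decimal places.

Need Φ(δ − 1.960) = 0.8, so δ = 1.960 + 0.842 = 2.802.
(Lower-tail contribution to power is negligible for δ > 0.)
δ = d·√n ⇒ d = δ/√n = 2.802/√84 = 0.3057.

d ≈ 0.306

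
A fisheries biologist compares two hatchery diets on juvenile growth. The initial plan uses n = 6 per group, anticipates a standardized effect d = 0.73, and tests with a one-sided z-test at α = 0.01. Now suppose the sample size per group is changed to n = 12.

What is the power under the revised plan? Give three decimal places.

With n = 12 per group: δ = d·√(n/2) = 0.73 × √(12/2) = 1.7881. Critical value z_{0.01} = 2.326.
Revised power = P(Z > 2.326 − δ) = Φ(-0.538) = 0.2952.

Power ≈ 0.295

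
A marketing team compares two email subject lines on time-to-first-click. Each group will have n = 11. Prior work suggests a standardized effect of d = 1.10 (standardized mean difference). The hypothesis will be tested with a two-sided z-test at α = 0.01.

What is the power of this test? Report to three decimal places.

Noncentrality parameter: δ = d·√(n/2) = 1.10 × √(11/2) = 2.5797
Critical value for a two-sided test at α = 0.01: z_{α/2} = 2.576.
Power = Φ(δ − 2.576) + Φ(−δ − 2.576) = Φ(0.004) + Φ(-5.156) = 0.5016 + 0.0000 = 0.5016.

Power ≈ 0.502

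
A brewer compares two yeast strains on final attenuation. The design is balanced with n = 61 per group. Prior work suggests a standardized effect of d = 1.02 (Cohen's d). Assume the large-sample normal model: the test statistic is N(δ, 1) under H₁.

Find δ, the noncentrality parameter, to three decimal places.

The noncentrality parameter scales effect size by the design's sample-size factor: δ = d·√(n/2) = 1.02 × √(61/2) = 5.6331

δ ≈ 5.633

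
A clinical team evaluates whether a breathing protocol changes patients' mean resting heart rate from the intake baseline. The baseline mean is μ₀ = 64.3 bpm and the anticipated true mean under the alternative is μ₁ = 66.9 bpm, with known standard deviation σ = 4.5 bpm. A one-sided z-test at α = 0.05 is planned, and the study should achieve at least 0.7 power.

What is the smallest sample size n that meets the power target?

n = 15

Standardized effect: d = |μ₁ − μ₀| / σ = |66.9 − 64.3| / 4.5 = 0.5778
Set Φ(δ − 1.645) = 0.7; then δ − 1.645 = Φ⁻¹(0.7) = 0.524, giving δ = 2.169.
δ = d·√n ⇒ n = (δ/d)² = (2.169 / 0.5778)² = 14.10.
Round up to the next whole unit.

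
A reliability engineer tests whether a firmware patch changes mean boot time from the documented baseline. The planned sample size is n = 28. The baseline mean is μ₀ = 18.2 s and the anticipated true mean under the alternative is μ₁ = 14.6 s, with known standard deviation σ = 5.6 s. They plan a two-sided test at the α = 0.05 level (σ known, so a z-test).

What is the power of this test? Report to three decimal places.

Standardized effect: d = |μ₁ − μ₀| / σ = |14.6 − 18.2| / 5.6 = 0.6429
Noncentrality parameter: δ = d·√n = 0.6429 × √28 = 3.4017
Two-sided α = 0.05 → critical value z_{0.025} = 1.960.
Power = Φ(δ − 1.960) + Φ(−δ − 1.960) = Φ(1.442) + Φ(-5.362) = 0.9253 + 0.0000 = 0.9253.

Power ≈ 0.925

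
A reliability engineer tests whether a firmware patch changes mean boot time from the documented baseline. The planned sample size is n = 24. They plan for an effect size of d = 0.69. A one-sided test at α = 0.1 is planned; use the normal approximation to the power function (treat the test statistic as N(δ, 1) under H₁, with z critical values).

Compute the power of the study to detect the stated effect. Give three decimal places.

Noncentrality parameter: δ = d·√n = 0.69 × √24 = 3.3803
Critical value for a one-sided test at α = 0.1: z_α = 1.282.
Power = P(Z > 1.282 − δ) = Φ(2.099) = 0.9821.

Power ≈ 0.982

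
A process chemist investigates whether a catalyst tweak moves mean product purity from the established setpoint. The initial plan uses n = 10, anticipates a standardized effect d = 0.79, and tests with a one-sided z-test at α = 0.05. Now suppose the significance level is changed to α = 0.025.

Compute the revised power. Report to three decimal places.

Power ≈ 0.705

δ = d·√n = 0.79 × √10 = 2.4982 (unchanged). New critical value: z_{0.025} = 1.960.
Revised power = Φ(δ − 1.960) = Φ(0.538) = 0.7048.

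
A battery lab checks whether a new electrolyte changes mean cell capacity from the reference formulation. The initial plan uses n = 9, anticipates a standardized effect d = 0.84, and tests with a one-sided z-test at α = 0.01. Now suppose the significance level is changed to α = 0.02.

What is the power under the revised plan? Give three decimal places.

Power ≈ 0.679

δ = d·√n = 0.84 × √9 = 2.5200 (unchanged). New critical value: z_{0.02} = 2.054.
Revised power = Φ(δ − 2.054) = Φ(0.466) = 0.6795.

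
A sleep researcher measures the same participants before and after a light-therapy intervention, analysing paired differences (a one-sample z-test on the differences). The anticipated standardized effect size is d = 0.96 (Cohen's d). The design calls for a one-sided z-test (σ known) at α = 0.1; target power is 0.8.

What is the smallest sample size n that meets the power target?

n = 5

For power 0.8 need Φ(δ − z_{0.1}) = 0.8, so δ = z_{0.1} + z_{0.20} = 1.282 + 0.842 = 2.123.
δ = d·√n ⇒ n = (δ/d)² = (2.123 / 0.96)² = 4.89.
Round up to the next whole unit.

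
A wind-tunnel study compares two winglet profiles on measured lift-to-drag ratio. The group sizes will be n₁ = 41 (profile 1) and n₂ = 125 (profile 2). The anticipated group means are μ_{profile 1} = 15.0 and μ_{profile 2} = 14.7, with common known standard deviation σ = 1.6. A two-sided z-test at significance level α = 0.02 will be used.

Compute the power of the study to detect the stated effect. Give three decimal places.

Standardized effect: d = |μ_{profile 1} − μ_{profile 2}| / σ = |15.0 − 14.7| / 1.6 = 0.1875
Noncentrality parameter: δ = d / √(1/n₁ + 1/n₂) = 0.1875 / √(1/41 + 1/125) = 1.0418
Two-sided α = 0.02 → critical value z_{0.01} = 2.326.
Power = Φ(δ − 2.326) + Φ(−δ − 2.326) = Φ(-1.285) + Φ(-3.368) = 0.0995 + 0.0004 = 0.0999.

Power ≈ 0.100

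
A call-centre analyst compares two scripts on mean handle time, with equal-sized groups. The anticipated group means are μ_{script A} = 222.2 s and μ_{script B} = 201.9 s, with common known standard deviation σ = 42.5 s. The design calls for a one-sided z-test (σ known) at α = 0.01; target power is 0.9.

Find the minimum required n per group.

n = 115 per group

Standardized effect: d = |μ_{script A} − μ_{script B}| / σ = |222.2 − 201.9| / 42.5 = 0.4776
Set Φ(δ − 2.326) = 0.9; then δ − 2.326 = Φ⁻¹(0.9) = 1.282, giving δ = 3.608.
δ = d·√(n/2) ⇒ n = 2(δ/d)² = 2 × (3.608 / 0.4776)² = 114.11.
Round up to the next whole unit.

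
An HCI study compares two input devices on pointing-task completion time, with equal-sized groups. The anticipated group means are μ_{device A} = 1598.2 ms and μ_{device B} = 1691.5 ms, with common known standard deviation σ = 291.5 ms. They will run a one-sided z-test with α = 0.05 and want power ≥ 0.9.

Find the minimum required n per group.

Standardized effect: d = |μ_{device A} − μ_{device B}| / σ = |1598.2 − 1691.5| / 291.5 = 0.3201
For power 0.9 need Φ(δ − z_{0.05}) = 0.9, so δ = z_{0.05} + z_{0.10} = 1.645 + 1.282 = 2.926.
δ = d·√(n/2) ⇒ n = 2(δ/d)² = 2 × (2.926 / 0.3201)² = 167.19.
Round up to the next whole unit.

n = 168 per group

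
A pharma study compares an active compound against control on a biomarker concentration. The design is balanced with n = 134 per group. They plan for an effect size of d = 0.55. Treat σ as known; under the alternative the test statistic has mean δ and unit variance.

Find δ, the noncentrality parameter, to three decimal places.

δ ≈ 4.502

δ = d·√(n/2) = 0.55 × √(134/2) = 4.5019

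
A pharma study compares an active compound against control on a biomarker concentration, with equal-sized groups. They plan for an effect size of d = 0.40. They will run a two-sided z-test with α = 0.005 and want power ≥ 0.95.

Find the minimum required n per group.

Set Φ(δ − 2.807) = 0.95; then δ − 2.807 = Φ⁻¹(0.95) = 1.645, giving δ = 4.452.
(For δ > 0 the lower-tail rejection region contributes negligibly to power, so the one-term inversion is standard.)
δ = d·√(n/2) ⇒ n = 2(δ/d)² = 2 × (4.452 / 0.40)² = 247.74.
Round up to the next whole unit.

n = 248 per group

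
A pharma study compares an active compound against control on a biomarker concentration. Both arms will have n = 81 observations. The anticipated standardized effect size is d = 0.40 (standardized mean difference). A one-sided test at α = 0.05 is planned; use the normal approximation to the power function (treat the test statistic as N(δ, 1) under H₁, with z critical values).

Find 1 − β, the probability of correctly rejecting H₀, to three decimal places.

Power ≈ 0.816

Noncentrality parameter: δ = d·√(n/2) = 0.40 × √(81/2) = 2.5456
One-sided α = 0.05 → critical value z_{0.05} = 1.645.
Power = P(Z > 1.645 − δ) = Φ(0.901) = 0.8161.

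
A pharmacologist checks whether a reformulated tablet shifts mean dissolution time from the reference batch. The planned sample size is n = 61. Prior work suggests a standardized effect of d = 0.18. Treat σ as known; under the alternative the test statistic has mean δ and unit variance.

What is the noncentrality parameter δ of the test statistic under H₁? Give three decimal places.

δ ≈ 1.406

The noncentrality parameter scales effect size by the design's sample-size factor: δ = d·√n = 0.18 × √61 = 1.4058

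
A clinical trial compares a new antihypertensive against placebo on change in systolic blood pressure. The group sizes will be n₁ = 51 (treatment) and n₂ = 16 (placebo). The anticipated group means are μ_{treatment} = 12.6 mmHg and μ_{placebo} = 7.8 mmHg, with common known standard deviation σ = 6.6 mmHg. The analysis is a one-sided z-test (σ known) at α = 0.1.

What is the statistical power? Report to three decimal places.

Standardized effect: d = |μ_{treatment} − μ_{placebo}| / σ = |12.6 − 7.8| / 6.6 = 0.7273
Noncentrality parameter: δ = d / √(1/n₁ + 1/n₂) = 0.7273 / √(1/51 + 1/16) = 2.5381
One-sided α = 0.1 → critical value z_{0.1} = 1.282.
Power = P(Z > 1.282 − δ) = Φ(1.257) = 0.8955.

Power ≈ 0.896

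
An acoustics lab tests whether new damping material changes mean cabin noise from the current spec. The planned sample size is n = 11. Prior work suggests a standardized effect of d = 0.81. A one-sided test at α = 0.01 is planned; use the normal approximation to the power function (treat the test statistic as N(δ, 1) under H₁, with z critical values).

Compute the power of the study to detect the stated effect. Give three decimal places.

Power ≈ 0.641

Noncentrality parameter: δ = d·√n = 0.81 × √11 = 2.6865
Critical value for a one-sided test at α = 0.01: z_α = 2.326.
Power = P(Z > 2.326 − δ) = Φ(0.360) = 0.6406.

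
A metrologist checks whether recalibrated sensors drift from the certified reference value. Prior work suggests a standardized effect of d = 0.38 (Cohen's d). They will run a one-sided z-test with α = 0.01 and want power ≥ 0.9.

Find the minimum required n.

Set Φ(δ − 2.326) = 0.9; then δ − 2.326 = Φ⁻¹(0.9) = 1.282, giving δ = 3.608.
δ = d·√n ⇒ n = (δ/d)² = (3.608 / 0.38)² = 90.15.
Round up to the next whole unit.

n = 91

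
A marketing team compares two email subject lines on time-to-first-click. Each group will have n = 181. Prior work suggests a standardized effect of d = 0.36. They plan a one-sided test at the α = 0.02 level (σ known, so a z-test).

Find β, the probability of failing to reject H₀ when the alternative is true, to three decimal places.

β ≈ 0.085

Noncentrality parameter: δ = d·√(n/2) = 0.36 × √(181/2) = 3.4247
One-sided α = 0.02 → critical value z_{0.02} = 2.054.
Power = P(Z > 2.054 − δ) = Φ(1.371) = 0.9148.
Type II error: β = 1 − power = 1 − 0.9148 = 0.0852.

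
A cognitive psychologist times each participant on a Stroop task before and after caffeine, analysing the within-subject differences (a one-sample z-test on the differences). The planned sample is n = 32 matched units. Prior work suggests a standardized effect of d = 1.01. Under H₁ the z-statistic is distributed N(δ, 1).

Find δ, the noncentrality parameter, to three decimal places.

δ = d·√n = 1.01 × √32 = 5.7134

δ ≈ 5.713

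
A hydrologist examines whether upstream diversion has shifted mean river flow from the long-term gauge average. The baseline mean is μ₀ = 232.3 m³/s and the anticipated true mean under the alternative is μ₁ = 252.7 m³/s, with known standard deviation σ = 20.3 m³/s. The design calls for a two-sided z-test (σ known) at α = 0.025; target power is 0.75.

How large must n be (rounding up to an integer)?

Standardized effect: d = |μ₁ − μ₀| / σ = |252.7 − 232.3| / 20.3 = 1.0049
For power 0.75 need Φ(δ − z_{0.0125}) = 0.75, so δ = z_{0.0125} + z_{0.25} = 2.241 + 0.674 = 2.916.
(For δ > 0 the lower-tail rejection region contributes negligibly to power, so the one-term inversion is standard.)
δ = d·√n ⇒ n = (δ/d)² = (2.916 / 1.0049)² = 8.42.
Round up to the next whole unit.

n = 9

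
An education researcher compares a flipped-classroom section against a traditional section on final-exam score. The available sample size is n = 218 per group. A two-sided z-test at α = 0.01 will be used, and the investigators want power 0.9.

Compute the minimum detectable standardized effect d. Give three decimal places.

Required noncentrality: δ = z_{0.005} + z_{0.10} = 2.576 + 1.282 = 3.857.
(Lower-tail contribution to power is negligible for δ > 0.)
δ = d·√(n/2) ⇒ d = δ/√(n/2) = 3.857/√(218/2) = 0.3695.

d ≈ 0.369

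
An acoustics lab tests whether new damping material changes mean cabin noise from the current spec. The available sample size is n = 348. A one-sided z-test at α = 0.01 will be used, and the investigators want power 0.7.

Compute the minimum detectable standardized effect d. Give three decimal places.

Need Φ(δ − 2.326) = 0.7, so δ = 2.326 + 0.524 = 2.851.
δ = d·√n ⇒ d = δ/√n = 2.851/√348 = 0.1528.

d ≈ 0.153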